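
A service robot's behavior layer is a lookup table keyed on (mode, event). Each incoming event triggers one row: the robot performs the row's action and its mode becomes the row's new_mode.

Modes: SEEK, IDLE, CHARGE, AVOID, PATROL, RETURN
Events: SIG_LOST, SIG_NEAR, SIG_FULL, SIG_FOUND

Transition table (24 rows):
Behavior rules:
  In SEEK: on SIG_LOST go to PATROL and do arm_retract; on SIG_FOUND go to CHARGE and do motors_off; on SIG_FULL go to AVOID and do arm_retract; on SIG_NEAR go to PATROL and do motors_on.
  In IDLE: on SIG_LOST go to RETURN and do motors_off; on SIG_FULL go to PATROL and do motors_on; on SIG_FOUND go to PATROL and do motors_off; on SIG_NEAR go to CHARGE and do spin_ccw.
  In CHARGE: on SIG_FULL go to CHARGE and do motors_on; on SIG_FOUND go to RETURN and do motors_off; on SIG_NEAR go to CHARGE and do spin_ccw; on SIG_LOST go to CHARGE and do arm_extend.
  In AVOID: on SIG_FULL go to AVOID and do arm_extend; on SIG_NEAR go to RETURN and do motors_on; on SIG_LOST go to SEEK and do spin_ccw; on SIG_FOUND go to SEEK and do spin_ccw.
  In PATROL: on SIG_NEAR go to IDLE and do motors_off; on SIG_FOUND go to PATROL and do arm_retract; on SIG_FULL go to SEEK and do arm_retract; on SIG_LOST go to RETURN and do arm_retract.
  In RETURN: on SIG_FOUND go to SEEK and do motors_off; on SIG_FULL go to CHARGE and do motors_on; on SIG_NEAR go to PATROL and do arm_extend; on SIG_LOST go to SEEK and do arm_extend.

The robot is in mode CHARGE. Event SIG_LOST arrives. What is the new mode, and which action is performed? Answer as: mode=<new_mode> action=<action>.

mode=CHARGE action=arm_extend

current mode = CHARGE; filter table to that mode:
  (CHARGE, SIG_FULL) → (CHARGE, motors_on)
  (CHARGE, SIG_FOUND) → (RETURN, motors_off)
  (CHARGE, SIG_NEAR) → (CHARGE, spin_ccw)
  (CHARGE, SIG_LOST) → (CHARGE, arm_extend)  ← event matches
event = SIG_LOST selects (CHARGE, arm_extend)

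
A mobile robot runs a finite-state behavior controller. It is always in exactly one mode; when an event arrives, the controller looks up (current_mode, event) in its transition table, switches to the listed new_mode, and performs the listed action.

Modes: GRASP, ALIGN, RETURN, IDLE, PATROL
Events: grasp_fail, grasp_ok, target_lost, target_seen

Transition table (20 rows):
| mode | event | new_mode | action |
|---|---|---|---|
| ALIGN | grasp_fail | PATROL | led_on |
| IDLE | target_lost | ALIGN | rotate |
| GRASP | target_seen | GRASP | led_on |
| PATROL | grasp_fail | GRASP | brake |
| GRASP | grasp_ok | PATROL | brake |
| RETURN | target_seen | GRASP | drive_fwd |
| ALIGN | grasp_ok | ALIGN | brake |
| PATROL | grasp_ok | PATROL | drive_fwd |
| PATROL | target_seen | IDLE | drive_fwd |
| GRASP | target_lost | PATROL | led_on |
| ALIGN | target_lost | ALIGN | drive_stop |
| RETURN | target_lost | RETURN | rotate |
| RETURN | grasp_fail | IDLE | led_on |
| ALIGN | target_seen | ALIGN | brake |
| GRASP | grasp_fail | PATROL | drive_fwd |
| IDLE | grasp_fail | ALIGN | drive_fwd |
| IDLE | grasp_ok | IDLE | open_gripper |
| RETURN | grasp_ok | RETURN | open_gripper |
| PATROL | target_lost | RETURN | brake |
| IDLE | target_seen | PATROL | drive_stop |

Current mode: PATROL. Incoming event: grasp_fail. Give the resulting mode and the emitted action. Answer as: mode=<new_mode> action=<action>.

mode=GRASP action=brake

current mode = PATROL; filter table to that mode:
  (PATROL, grasp_fail) → (GRASP, brake)  ← event matches
  (PATROL, grasp_ok) → (PATROL, drive_fwd)
  (PATROL, target_seen) → (IDLE, drive_fwd)
  (PATROL, target_lost) → (RETURN, brake)
event = grasp_fail selects (GRASP, brake)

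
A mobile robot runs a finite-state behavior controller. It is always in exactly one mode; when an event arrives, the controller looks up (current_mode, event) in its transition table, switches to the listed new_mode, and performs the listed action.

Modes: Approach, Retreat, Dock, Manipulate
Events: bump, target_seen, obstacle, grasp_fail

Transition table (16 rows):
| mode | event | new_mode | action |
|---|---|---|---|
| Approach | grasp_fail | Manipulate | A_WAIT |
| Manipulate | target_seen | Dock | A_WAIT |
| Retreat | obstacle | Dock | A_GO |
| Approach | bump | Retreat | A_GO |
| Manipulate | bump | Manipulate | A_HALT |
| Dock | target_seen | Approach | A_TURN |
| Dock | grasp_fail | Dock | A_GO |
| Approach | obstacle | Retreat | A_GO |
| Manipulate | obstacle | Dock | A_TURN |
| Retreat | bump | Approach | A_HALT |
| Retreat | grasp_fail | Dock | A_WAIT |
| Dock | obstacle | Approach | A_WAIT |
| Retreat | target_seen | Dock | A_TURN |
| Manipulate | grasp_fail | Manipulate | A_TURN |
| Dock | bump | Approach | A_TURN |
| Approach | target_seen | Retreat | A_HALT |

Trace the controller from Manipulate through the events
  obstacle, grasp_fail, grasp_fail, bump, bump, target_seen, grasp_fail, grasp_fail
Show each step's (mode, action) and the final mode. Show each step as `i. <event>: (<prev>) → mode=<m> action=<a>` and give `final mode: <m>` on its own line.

1. obstacle: (Manipulate) → mode=Dock action=A_TURN
2. grasp_fail: (Dock) → mode=Dock action=A_GO
3. grasp_fail: (Dock) → mode=Dock action=A_GO
4. bump: (Dock) → mode=Approach action=A_TURN
5. bump: (Approach) → mode=Retreat action=A_GO
6. target_seen: (Retreat) → mode=Dock action=A_TURN
7. grasp_fail: (Dock) → mode=Dock action=A_GO
8. grasp_fail: (Dock) → mode=Dock action=A_GO

final mode: Dock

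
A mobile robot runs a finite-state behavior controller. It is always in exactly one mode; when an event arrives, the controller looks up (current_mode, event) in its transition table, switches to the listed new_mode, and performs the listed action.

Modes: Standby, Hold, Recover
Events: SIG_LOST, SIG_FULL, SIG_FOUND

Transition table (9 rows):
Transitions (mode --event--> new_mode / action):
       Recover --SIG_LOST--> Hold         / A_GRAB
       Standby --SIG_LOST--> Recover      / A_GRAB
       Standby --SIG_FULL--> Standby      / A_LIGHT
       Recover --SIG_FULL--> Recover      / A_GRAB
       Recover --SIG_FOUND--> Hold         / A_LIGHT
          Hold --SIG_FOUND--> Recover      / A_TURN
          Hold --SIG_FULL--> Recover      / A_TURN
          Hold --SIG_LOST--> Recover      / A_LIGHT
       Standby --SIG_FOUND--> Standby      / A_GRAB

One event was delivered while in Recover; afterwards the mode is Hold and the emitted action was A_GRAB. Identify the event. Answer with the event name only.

SIG_LOST

try SIG_LOST: (Recover, SIG_LOST) → (Hold, A_GRAB)  ← matches
try SIG_FULL: (Recover, SIG_FULL) → (Recover, A_GRAB)
try SIG_FOUND: (Recover, SIG_FOUND) → (Hold, A_LIGHT)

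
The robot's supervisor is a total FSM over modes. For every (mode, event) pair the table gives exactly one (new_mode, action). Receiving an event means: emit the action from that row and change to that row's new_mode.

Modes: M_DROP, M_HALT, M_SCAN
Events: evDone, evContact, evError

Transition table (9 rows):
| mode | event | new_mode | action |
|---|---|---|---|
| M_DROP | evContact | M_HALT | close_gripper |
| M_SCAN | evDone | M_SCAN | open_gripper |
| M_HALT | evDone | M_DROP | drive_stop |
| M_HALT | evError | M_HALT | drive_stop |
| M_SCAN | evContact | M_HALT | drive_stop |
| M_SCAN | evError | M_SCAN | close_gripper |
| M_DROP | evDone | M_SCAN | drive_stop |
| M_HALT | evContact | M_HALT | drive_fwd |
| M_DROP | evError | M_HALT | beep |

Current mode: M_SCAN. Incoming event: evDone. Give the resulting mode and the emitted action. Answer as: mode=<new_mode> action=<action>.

mode=M_SCAN action=open_gripper

current mode = M_SCAN; filter table to that mode:
  (M_SCAN, evDone) → (M_SCAN, open_gripper)  ← event matches
  (M_SCAN, evContact) → (M_HALT, drive_stop)
  (M_SCAN, evError) → (M_SCAN, close_gripper)
event = evDone selects (M_SCAN, open_gripper)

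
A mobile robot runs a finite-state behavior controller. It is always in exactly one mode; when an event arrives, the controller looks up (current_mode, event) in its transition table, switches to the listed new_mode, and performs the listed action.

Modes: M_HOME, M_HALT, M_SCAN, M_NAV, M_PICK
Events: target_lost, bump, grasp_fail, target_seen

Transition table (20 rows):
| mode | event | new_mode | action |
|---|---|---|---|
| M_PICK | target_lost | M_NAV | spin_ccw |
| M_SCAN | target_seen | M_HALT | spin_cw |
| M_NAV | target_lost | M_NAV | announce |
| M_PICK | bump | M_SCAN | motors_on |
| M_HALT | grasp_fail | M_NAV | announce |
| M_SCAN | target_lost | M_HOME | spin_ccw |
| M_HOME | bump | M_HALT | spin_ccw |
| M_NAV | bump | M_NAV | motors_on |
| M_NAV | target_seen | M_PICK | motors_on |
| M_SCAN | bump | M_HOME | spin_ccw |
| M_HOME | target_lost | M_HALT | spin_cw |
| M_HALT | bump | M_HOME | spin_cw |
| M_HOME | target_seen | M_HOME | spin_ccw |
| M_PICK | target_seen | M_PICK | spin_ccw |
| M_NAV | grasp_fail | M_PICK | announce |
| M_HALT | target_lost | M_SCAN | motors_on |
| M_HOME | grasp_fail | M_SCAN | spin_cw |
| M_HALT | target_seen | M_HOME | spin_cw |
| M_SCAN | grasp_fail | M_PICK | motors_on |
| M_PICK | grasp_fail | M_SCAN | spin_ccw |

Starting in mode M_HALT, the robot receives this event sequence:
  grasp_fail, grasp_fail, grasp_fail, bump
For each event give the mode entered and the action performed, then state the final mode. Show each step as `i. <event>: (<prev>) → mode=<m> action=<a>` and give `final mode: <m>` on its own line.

final mode: M_HOME

1. grasp_fail: (M_HALT) → mode=M_NAV action=announce
2. grasp_fail: (M_NAV) → mode=M_PICK action=announce
3. grasp_fail: (M_PICK) → mode=M_SCAN action=spin_ccw
4. bump: (M_SCAN) → mode=M_HOME action=spin_ccw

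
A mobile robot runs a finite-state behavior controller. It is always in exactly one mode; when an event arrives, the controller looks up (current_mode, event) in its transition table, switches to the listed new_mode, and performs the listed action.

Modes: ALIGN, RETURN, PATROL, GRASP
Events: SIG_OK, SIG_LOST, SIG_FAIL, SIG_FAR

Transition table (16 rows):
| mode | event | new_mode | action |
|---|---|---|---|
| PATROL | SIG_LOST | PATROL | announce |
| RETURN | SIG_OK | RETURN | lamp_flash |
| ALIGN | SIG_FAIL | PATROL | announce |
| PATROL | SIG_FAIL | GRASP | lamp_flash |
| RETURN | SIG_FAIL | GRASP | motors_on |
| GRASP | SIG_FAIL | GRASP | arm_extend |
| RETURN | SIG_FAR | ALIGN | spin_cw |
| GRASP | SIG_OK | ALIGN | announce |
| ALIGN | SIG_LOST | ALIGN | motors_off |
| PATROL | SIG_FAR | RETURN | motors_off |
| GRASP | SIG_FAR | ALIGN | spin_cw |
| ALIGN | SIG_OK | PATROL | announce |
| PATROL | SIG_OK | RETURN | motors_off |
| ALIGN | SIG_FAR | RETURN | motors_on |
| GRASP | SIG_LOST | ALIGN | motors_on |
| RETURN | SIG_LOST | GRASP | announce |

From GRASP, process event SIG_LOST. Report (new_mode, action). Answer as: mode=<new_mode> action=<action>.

mode=ALIGN action=motors_on

current mode = GRASP; filter table to that mode:
  (GRASP, SIG_FAIL) → (GRASP, arm_extend)
  (GRASP, SIG_OK) → (ALIGN, announce)
  (GRASP, SIG_FAR) → (ALIGN, spin_cw)
  (GRASP, SIG_LOST) → (ALIGN, motors_on)  ← event matches
event = SIG_LOST selects (ALIGN, motors_on)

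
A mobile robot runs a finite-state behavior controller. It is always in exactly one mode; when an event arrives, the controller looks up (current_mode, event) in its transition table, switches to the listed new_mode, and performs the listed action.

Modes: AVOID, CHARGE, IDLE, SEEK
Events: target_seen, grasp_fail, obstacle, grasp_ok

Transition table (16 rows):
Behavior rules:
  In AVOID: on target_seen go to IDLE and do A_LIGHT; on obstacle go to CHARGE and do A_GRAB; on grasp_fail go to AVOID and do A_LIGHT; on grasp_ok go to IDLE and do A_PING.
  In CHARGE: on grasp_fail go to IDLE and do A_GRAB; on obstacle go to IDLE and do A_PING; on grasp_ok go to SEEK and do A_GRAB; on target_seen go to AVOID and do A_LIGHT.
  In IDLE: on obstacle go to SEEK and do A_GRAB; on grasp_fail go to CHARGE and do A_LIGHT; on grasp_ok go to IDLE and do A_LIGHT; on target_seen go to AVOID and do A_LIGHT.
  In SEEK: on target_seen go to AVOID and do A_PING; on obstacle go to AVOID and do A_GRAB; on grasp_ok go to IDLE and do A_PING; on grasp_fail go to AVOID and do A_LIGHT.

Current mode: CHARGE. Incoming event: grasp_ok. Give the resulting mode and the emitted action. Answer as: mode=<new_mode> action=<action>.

mode=SEEK action=A_GRAB

current mode = CHARGE; filter table to that mode:
  (CHARGE, grasp_fail) → (IDLE, A_GRAB)
  (CHARGE, obstacle) → (IDLE, A_PING)
  (CHARGE, grasp_ok) → (SEEK, A_GRAB)  ← event matches
  (CHARGE, target_seen) → (AVOID, A_LIGHT)
event = grasp_ok selects (SEEK, A_GRAB)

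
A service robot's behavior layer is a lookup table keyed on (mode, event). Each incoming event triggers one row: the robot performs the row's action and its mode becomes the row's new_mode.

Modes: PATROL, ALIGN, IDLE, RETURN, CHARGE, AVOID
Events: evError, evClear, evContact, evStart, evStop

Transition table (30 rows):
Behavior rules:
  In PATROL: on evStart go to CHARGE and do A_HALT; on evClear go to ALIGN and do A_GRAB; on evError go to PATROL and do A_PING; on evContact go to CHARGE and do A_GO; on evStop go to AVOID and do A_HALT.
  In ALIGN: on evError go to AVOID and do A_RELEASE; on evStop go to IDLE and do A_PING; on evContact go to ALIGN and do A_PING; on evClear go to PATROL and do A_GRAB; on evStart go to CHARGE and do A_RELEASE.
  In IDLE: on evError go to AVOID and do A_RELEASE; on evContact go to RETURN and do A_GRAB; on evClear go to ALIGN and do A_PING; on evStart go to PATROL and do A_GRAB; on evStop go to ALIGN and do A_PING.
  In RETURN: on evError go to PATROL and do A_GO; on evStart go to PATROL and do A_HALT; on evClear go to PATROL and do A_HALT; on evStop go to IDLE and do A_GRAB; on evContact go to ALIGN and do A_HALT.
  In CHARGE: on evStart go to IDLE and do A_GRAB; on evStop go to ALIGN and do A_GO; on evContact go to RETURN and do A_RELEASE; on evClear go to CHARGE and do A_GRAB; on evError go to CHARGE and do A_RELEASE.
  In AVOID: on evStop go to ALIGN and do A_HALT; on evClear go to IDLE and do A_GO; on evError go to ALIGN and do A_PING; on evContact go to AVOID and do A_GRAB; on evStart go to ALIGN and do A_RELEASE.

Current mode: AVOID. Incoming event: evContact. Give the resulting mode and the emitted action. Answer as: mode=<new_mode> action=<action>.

current mode = AVOID; filter table to that mode:
  (AVOID, evStop) → (ALIGN, A_HALT)
  (AVOID, evClear) → (IDLE, A_GO)
  (AVOID, evError) → (ALIGN, A_PING)
  (AVOID, evContact) → (AVOID, A_GRAB)  ← event matches
  (AVOID, evStart) → (ALIGN, A_RELEASE)
event = evContact selects (AVOID, A_GRAB)

mode=AVOID action=A_GRAB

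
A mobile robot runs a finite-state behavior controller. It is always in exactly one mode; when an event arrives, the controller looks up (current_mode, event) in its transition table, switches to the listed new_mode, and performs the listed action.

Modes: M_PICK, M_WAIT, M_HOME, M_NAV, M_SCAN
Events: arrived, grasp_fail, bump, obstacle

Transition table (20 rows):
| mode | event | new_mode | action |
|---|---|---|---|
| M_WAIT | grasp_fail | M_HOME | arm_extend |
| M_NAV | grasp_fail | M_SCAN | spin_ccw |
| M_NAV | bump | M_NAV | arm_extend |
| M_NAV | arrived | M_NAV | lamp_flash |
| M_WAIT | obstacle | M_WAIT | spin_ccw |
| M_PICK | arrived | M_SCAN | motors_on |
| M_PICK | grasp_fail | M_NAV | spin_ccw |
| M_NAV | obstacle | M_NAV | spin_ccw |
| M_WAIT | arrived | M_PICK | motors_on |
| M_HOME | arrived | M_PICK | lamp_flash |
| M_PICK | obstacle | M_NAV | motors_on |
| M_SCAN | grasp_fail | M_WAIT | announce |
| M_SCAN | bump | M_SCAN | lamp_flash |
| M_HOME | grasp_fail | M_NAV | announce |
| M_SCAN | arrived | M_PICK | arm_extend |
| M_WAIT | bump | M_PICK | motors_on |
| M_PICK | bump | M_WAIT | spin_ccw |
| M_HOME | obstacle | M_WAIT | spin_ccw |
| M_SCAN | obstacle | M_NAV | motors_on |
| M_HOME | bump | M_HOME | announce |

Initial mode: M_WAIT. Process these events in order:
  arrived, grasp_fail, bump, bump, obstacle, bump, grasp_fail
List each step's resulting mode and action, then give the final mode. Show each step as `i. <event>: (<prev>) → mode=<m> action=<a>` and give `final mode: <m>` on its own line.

final mode: M_SCAN

1. arrived: (M_WAIT) → mode=M_PICK action=motors_on
2. grasp_fail: (M_PICK) → mode=M_NAV action=spin_ccw
3. bump: (M_NAV) → mode=M_NAV action=arm_extend
4. bump: (M_NAV) → mode=M_NAV action=arm_extend
5. obstacle: (M_NAV) → mode=M_NAV action=spin_ccw
6. bump: (M_NAV) → mode=M_NAV action=arm_extend
7. grasp_fail: (M_NAV) → mode=M_SCAN action=spin_ccw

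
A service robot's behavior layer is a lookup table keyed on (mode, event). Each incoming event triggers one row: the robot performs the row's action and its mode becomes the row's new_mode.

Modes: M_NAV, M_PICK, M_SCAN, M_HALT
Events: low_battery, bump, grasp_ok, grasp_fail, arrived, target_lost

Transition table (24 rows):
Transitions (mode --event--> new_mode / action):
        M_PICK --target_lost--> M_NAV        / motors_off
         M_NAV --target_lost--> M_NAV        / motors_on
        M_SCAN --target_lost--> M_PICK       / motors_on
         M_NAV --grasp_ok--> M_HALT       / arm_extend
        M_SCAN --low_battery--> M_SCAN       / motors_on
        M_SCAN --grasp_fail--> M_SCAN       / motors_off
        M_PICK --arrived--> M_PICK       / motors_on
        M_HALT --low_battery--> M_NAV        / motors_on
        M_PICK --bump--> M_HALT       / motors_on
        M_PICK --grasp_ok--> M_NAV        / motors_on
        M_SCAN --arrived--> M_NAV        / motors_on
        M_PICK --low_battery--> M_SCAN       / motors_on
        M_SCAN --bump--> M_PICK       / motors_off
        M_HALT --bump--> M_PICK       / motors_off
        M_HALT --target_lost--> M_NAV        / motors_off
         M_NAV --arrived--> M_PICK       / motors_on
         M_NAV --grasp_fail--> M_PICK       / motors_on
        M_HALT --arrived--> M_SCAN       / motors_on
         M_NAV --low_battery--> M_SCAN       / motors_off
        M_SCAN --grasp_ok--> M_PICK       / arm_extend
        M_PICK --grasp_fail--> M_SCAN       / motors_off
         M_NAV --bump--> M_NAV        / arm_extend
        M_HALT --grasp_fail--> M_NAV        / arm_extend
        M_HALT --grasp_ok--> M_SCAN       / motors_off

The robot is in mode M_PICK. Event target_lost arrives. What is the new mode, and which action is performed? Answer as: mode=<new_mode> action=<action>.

mode=M_NAV action=motors_off

current mode = M_PICK; filter table to that mode:
  (M_PICK, target_lost) → (M_NAV, motors_off)  ← event matches
  (M_PICK, arrived) → (M_PICK, motors_on)
  (M_PICK, bump) → (M_HALT, motors_on)
  (M_PICK, grasp_ok) → (M_NAV, motors_on)
  (M_PICK, low_battery) → (M_SCAN, motors_on)
  (M_PICK, grasp_fail) → (M_SCAN, motors_off)
event = target_lost selects (M_NAV, motors_off)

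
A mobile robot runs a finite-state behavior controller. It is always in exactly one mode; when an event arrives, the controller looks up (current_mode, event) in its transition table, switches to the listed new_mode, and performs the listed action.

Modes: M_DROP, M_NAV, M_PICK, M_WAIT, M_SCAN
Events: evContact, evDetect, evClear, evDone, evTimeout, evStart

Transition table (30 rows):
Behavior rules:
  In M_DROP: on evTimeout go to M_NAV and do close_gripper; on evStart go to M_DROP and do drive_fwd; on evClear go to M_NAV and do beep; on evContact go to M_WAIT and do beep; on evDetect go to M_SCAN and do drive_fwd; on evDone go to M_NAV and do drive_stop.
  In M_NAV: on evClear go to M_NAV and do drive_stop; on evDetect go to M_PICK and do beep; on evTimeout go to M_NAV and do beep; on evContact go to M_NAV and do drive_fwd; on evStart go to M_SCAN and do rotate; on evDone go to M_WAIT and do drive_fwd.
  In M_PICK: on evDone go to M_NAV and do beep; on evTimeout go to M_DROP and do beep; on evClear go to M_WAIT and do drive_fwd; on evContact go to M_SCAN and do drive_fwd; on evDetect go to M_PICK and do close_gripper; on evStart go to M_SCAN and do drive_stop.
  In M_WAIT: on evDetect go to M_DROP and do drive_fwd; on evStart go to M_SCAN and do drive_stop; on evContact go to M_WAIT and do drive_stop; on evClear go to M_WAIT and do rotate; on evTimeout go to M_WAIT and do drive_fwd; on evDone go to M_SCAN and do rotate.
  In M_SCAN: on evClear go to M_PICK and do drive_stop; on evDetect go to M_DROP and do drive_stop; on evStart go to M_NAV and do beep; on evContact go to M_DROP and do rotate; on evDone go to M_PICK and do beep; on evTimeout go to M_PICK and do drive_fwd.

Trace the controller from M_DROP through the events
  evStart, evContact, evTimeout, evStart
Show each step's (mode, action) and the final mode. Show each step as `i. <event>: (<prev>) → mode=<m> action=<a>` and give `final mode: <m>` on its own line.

final mode: M_SCAN

1. evStart: (M_DROP) → mode=M_DROP action=drive_fwd
2. evContact: (M_DROP) → mode=M_WAIT action=beep
3. evTimeout: (M_WAIT) → mode=M_WAIT action=drive_fwd
4. evStart: (M_WAIT) → mode=M_SCAN action=drive_stop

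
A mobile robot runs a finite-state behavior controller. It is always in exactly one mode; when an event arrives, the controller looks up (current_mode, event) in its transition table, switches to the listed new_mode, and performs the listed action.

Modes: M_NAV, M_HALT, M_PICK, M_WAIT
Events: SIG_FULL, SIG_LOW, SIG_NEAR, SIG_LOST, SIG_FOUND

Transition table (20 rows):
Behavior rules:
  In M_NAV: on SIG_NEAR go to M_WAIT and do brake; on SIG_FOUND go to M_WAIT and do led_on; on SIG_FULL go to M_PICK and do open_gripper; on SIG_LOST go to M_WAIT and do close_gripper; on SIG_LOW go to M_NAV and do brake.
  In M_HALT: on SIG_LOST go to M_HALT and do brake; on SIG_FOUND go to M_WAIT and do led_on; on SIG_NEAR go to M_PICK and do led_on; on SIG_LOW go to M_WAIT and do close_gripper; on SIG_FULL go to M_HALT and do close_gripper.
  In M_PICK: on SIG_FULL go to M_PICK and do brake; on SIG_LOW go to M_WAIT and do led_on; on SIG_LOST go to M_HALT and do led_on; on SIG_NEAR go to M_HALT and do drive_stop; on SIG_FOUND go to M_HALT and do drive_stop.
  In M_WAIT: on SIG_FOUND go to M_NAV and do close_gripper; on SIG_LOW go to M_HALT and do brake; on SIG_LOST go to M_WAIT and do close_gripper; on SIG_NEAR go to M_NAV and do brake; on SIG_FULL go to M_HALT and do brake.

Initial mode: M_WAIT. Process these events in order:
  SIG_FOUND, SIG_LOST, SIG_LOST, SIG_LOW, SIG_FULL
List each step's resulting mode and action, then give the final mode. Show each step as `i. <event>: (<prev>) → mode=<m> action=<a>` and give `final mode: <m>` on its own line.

final mode: M_HALT

1. SIG_FOUND: (M_WAIT) → mode=M_NAV action=close_gripper
2. SIG_LOST: (M_NAV) → mode=M_WAIT action=close_gripper
3. SIG_LOST: (M_WAIT) → mode=M_WAIT action=close_gripper
4. SIG_LOW: (M_WAIT) → mode=M_HALT action=brake
5. SIG_FULL: (M_HALT) → mode=M_HALT action=close_gripper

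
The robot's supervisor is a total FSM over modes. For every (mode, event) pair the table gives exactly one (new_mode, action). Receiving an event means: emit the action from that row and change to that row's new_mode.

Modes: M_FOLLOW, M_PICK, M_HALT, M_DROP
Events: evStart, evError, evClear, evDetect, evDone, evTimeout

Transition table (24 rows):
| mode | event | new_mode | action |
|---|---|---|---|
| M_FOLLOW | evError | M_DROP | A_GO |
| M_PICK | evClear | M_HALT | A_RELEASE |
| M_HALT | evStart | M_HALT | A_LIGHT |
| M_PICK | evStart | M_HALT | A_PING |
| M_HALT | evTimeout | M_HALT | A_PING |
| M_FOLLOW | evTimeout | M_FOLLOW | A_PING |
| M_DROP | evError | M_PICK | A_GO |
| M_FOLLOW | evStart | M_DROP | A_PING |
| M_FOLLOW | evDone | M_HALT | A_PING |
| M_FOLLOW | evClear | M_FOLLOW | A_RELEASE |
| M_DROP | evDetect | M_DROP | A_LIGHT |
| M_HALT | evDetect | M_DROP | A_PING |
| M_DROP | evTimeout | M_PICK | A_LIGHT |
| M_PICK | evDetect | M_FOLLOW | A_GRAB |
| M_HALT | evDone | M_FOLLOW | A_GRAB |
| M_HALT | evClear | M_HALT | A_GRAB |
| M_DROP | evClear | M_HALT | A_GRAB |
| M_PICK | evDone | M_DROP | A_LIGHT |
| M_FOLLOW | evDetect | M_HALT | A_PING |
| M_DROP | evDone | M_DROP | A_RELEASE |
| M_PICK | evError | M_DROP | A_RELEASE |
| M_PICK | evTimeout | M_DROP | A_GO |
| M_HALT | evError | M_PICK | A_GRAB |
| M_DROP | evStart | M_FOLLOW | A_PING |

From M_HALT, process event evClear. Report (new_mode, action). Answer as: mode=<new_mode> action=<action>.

mode=M_HALT action=A_GRAB

current mode = M_HALT; filter table to that mode:
  (M_HALT, evStart) → (M_HALT, A_LIGHT)
  (M_HALT, evTimeout) → (M_HALT, A_PING)
  (M_HALT, evDetect) → (M_DROP, A_PING)
  (M_HALT, evDone) → (M_FOLLOW, A_GRAB)
  (M_HALT, evClear) → (M_HALT, A_GRAB)  ← event matches
  (M_HALT, evError) → (M_PICK, A_GRAB)
event = evClear selects (M_HALT, A_GRAB)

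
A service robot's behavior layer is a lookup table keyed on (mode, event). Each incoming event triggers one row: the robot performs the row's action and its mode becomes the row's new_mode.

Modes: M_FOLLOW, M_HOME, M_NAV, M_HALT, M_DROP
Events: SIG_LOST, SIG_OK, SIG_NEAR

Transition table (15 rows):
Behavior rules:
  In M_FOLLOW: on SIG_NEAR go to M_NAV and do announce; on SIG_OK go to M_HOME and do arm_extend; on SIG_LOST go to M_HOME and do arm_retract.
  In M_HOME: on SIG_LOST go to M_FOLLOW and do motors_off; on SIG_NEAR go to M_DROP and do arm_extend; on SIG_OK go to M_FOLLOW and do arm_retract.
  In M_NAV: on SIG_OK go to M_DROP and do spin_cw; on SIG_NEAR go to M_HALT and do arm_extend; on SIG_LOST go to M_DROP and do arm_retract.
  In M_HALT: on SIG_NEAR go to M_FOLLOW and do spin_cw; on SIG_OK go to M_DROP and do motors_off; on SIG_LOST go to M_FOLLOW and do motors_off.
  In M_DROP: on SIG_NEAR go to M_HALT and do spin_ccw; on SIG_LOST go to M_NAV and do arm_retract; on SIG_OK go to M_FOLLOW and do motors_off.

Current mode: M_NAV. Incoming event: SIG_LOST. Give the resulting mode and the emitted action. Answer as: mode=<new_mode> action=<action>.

mode=M_DROP action=arm_retract

current mode = M_NAV; filter table to that mode:
  (M_NAV, SIG_OK) → (M_DROP, spin_cw)
  (M_NAV, SIG_NEAR) → (M_HALT, arm_extend)
  (M_NAV, SIG_LOST) → (M_DROP, arm_retract)  ← event matches
event = SIG_LOST selects (M_DROP, arm_retract)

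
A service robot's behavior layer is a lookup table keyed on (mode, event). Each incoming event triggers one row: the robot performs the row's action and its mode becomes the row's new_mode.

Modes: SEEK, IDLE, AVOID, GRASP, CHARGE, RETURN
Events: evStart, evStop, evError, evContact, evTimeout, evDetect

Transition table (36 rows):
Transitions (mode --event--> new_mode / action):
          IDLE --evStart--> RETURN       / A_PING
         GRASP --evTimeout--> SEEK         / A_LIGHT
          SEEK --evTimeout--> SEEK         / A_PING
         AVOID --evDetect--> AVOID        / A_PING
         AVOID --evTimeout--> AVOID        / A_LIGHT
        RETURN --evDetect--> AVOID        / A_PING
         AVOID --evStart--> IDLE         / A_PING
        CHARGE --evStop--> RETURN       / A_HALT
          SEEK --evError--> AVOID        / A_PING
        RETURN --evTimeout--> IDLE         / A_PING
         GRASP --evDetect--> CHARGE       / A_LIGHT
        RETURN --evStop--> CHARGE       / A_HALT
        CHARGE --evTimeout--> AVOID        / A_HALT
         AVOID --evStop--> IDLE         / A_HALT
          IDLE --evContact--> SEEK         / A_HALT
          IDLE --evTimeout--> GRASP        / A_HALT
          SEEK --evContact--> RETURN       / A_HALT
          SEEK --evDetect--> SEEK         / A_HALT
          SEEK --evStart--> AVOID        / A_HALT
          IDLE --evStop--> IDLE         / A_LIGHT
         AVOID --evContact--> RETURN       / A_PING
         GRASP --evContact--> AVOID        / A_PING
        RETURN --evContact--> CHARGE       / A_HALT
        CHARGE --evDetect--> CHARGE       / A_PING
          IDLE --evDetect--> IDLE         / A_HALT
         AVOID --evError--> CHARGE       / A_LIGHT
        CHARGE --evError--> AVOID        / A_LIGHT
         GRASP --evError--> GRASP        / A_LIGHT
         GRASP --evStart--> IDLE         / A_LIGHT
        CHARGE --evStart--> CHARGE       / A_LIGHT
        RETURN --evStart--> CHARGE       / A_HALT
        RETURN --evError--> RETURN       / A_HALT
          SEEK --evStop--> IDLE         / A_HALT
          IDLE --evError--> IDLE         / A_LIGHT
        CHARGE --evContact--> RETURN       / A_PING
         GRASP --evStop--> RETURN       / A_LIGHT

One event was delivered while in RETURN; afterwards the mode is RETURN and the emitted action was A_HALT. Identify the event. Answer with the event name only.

evError

try evStart: (RETURN, evStart) → (CHARGE, A_HALT)
try evStop: (RETURN, evStop) → (CHARGE, A_HALT)
try evError: (RETURN, evError) → (RETURN, A_HALT)  ← matches
try evContact: (RETURN, evContact) → (CHARGE, A_HALT)
try evTimeout: (RETURN, evTimeout) → (IDLE, A_PING)
try evDetect: (RETURN, evDetect) → (AVOID, A_PING)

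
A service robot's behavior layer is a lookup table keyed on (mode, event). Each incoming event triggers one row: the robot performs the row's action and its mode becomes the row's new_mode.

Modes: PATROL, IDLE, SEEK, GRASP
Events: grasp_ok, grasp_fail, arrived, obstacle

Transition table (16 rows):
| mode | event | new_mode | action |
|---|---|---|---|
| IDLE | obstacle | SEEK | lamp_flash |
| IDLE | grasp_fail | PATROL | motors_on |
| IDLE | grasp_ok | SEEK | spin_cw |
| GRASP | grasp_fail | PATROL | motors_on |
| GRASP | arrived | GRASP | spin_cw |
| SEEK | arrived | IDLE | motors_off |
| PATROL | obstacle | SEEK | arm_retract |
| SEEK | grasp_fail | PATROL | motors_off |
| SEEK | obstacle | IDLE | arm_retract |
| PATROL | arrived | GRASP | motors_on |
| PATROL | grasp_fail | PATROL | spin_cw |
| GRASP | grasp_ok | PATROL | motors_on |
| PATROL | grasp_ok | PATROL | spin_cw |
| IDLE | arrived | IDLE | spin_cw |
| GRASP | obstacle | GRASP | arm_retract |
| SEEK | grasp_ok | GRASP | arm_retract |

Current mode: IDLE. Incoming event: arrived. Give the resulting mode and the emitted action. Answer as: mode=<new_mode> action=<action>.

mode=IDLE action=spin_cw

current mode = IDLE; filter table to that mode:
  (IDLE, obstacle) → (SEEK, lamp_flash)
  (IDLE, grasp_fail) → (PATROL, motors_on)
  (IDLE, grasp_ok) → (SEEK, spin_cw)
  (IDLE, arrived) → (IDLE, spin_cw)  ← event matches
event = arrived selects (IDLE, spin_cw)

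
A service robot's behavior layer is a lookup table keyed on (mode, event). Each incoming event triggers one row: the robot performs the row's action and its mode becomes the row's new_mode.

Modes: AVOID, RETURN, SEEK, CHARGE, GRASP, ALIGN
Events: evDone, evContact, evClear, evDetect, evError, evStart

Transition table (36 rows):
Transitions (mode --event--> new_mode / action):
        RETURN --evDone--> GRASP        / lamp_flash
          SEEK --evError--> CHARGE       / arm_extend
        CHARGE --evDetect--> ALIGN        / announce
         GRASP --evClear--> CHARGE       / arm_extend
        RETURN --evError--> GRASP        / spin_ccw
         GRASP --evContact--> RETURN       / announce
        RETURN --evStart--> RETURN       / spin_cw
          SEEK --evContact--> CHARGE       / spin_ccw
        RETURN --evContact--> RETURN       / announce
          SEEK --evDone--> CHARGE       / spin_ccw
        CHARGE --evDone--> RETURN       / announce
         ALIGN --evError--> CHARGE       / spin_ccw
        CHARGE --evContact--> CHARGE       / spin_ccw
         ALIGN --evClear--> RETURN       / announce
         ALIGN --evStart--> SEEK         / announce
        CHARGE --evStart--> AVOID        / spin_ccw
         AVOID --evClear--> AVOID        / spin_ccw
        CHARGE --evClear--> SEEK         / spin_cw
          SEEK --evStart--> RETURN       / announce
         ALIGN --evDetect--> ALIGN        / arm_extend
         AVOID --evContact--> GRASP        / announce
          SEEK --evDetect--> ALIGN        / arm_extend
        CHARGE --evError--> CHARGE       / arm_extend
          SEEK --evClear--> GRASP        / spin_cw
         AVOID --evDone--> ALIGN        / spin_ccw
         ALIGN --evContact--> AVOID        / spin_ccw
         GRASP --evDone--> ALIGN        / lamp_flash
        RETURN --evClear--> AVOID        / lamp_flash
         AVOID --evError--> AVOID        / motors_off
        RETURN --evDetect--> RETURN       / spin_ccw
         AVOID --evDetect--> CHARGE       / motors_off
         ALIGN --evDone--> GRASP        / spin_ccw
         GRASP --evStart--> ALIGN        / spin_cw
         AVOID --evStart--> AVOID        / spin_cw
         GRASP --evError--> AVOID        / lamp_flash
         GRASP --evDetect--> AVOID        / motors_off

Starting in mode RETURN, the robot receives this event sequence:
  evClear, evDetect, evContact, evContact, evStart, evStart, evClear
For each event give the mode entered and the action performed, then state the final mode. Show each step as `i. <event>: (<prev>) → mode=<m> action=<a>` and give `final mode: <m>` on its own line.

final mode: AVOID

1. evClear: (RETURN) → mode=AVOID action=lamp_flash
2. evDetect: (AVOID) → mode=CHARGE action=motors_off
3. evContact: (CHARGE) → mode=CHARGE action=spin_ccw
4. evContact: (CHARGE) → mode=CHARGE action=spin_ccw
5. evStart: (CHARGE) → mode=AVOID action=spin_ccw
6. evStart: (AVOID) → mode=AVOID action=spin_cw
7. evClear: (AVOID) → mode=AVOID action=spin_ccw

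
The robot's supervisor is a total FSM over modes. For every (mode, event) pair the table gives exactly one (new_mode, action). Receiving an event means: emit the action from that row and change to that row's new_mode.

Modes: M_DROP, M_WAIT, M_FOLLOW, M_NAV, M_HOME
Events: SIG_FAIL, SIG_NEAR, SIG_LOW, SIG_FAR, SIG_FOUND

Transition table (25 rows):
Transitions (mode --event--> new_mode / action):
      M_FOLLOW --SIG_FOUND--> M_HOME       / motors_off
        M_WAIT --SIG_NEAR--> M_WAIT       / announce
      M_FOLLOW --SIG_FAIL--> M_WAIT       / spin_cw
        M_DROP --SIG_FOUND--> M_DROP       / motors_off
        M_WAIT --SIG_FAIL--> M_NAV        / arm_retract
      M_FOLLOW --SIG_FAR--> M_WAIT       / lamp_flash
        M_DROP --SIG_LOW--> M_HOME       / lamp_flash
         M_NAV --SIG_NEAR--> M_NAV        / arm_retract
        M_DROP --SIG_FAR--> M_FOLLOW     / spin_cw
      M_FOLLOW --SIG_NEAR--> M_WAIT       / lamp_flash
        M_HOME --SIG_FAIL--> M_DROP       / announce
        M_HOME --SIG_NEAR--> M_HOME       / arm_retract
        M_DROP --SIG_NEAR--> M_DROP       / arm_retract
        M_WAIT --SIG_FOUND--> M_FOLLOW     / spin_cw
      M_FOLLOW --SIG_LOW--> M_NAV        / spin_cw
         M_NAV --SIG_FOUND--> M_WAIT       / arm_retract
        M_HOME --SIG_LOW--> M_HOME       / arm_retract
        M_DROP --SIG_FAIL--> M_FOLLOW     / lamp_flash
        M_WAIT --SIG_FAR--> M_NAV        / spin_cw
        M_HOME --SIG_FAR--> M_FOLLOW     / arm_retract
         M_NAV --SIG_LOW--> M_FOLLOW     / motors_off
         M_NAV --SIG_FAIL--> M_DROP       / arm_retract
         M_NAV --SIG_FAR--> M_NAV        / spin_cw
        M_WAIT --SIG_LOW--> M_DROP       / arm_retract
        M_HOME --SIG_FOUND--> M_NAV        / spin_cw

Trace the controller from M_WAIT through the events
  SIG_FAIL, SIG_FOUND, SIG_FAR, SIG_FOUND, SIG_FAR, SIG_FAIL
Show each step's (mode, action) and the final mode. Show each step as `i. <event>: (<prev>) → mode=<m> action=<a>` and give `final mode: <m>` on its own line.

final mode: M_DROP

1. SIG_FAIL: (M_WAIT) → mode=M_NAV action=arm_retract
2. SIG_FOUND: (M_NAV) → mode=M_WAIT action=arm_retract
3. SIG_FAR: (M_WAIT) → mode=M_NAV action=spin_cw
4. SIG_FOUND: (M_NAV) → mode=M_WAIT action=arm_retract
5. SIG_FAR: (M_WAIT) → mode=M_NAV action=spin_cw
6. SIG_FAIL: (M_NAV) → mode=M_DROP action=arm_retract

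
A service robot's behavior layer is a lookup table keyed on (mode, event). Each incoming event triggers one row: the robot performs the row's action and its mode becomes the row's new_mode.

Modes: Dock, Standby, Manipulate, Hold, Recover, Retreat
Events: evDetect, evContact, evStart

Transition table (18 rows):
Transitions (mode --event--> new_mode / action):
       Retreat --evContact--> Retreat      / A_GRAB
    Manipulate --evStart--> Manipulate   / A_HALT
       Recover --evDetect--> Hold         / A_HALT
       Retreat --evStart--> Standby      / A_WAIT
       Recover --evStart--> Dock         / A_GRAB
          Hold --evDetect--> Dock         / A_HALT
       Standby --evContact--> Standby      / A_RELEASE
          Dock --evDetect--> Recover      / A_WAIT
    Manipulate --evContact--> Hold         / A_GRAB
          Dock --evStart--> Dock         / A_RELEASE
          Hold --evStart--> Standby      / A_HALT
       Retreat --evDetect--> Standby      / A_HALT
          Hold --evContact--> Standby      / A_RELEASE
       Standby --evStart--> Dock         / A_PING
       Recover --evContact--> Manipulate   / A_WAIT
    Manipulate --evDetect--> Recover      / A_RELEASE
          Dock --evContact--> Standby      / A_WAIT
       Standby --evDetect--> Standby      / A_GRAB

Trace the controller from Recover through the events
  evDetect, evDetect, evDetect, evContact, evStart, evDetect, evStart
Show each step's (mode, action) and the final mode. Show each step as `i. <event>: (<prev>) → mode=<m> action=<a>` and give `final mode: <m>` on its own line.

final mode: Dock

1. evDetect: (Recover) → mode=Hold action=A_HALT
2. evDetect: (Hold) → mode=Dock action=A_HALT
3. evDetect: (Dock) → mode=Recover action=A_WAIT
4. evContact: (Recover) → mode=Manipulate action=A_WAIT
5. evStart: (Manipulate) → mode=Manipulate action=A_HALT
6. evDetect: (Manipulate) → mode=Recover action=A_RELEASE
7. evStart: (Recover) → mode=Dock action=A_GRAB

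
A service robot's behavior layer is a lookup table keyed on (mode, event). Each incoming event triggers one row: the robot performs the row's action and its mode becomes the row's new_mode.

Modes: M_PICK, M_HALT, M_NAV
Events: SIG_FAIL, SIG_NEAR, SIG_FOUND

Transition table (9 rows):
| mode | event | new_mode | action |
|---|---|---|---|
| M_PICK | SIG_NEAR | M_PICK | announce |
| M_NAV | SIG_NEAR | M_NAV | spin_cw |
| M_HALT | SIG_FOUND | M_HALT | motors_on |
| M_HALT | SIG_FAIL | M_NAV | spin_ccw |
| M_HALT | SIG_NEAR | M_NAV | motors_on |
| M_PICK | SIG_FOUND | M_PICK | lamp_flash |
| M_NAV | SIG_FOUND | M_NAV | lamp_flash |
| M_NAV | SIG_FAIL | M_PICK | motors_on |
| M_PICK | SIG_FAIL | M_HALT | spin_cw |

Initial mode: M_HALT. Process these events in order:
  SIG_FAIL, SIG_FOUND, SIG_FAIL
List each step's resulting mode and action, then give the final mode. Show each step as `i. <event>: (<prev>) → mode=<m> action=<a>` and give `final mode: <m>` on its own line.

final mode: M_PICK

1. SIG_FAIL: (M_HALT) → mode=M_NAV action=spin_ccw
2. SIG_FOUND: (M_NAV) → mode=M_NAV action=lamp_flash
3. SIG_FAIL: (M_NAV) → mode=M_PICK action=motors_on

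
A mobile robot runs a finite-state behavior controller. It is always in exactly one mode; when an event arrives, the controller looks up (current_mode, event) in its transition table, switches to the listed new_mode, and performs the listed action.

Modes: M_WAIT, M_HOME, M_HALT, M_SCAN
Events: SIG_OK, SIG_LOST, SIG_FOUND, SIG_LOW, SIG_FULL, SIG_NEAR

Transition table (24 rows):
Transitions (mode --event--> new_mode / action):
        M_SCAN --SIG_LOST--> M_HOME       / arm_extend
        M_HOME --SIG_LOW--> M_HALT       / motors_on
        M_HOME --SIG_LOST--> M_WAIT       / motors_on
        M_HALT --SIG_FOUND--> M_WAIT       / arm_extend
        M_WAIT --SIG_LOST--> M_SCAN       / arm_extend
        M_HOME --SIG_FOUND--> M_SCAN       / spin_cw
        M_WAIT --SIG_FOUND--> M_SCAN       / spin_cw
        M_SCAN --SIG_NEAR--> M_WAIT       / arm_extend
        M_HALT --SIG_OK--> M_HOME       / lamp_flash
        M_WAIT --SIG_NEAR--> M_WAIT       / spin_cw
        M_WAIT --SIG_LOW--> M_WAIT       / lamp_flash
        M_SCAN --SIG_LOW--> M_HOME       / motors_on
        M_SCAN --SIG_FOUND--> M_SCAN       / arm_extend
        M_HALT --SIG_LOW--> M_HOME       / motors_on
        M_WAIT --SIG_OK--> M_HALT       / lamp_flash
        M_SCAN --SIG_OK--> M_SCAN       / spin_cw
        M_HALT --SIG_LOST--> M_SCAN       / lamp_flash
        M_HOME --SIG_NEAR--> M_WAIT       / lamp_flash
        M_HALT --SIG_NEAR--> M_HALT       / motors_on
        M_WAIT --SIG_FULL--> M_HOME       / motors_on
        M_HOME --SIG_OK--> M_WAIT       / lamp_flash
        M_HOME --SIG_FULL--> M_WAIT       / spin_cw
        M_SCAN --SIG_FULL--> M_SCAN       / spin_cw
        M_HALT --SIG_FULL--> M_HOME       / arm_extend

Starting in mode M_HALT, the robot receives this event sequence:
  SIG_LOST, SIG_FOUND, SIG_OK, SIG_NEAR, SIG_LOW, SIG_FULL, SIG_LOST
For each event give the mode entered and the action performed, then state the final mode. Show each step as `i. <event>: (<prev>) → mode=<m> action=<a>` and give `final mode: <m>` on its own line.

1. SIG_LOST: (M_HALT) → mode=M_SCAN action=lamp_flash
2. SIG_FOUND: (M_SCAN) → mode=M_SCAN action=arm_extend
3. SIG_OK: (M_SCAN) → mode=M_SCAN action=spin_cw
4. SIG_NEAR: (M_SCAN) → mode=M_WAIT action=arm_extend
5. SIG_LOW: (M_WAIT) → mode=M_WAIT action=lamp_flash
6. SIG_FULL: (M_WAIT) → mode=M_HOME action=motors_on
7. SIG_LOST: (M_HOME) → mode=M_WAIT action=motors_on

final mode: M_WAIT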